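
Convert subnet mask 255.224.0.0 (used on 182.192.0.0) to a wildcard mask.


Subnet mask: 255.224.0.0
Wildcard = 255.255.255.255 - subnet mask
255 - 255 = 0
255 - 224 = 31
255 - 0 = 255
255 - 0 = 255
Wildcard: 0.31.255.255


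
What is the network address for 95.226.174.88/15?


IP:   01011111.11100010.10101110.01011000
Mask: 11111111.11111110.00000000.00000000
AND operation:
Net:  01011111.11100010.00000000.00000000
Network: 95.226.0.0/15


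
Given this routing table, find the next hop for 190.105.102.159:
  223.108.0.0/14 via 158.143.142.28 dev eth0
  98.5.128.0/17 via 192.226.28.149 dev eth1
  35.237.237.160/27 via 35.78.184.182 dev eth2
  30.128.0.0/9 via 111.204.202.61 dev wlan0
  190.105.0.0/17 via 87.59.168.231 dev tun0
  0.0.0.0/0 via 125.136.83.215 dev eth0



Longest prefix match for 190.105.102.159:
  /14 223.108.0.0: no
  /17 98.5.128.0: no
  /27 35.237.237.160: no
  /9 30.128.0.0: no
  /17 190.105.0.0: MATCH
  /0 0.0.0.0: MATCH
Selected: next-hop 87.59.168.231 via tun0 (matched /17)


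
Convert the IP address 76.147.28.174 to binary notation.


76 = 01001100
147 = 10010011
28 = 00011100
174 = 10101110
Binary: 01001100.10010011.00011100.10101110


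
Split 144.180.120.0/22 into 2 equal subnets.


New prefix = 22 + 1 = 23
Each subnet has 512 addresses
  144.180.120.0/23
  144.180.122.0/23
Subnets: 144.180.120.0/23, 144.180.122.0/23


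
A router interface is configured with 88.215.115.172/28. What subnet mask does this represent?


/28 means 28 network bits, 4 host bits
Binary: 11111111111111111111111111110000
Mask: 255.255.255.240


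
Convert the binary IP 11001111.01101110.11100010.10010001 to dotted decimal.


11001111 = 207
01101110 = 110
11100010 = 226
10010001 = 145
IP: 207.110.226.145


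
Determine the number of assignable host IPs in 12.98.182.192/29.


Host bits = 32 - 29 = 3
Total addresses = 2^3 = 8
Usable = total - 2 (network and broadcast)
Usable hosts: 6


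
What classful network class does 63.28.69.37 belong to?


First octet: 63
Binary: 00111111
0xxxxxxx -> Class A (1-126)
Class A, default mask 255.0.0.0 (/8)


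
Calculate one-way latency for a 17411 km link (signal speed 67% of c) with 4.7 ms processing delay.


Speed = 0.67 * 3e5 km/s = 201000 km/s
Propagation delay = 17411 / 201000 = 0.0866 s = 86.6219 ms
Processing delay = 4.7 ms
Total one-way latency = 91.3219 ms


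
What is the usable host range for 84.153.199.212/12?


Network: 84.144.0.0
Broadcast: 84.159.255.255
First usable = network + 1
Last usable = broadcast - 1
Range: 84.144.0.1 to 84.159.255.254


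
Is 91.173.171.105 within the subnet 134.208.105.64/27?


Subnet network: 134.208.105.64
Test IP AND mask: 91.173.171.96
No, 91.173.171.105 is not in 134.208.105.64/27


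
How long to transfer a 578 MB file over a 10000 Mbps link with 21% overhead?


Effective throughput = 10000 * (1 - 21/100) = 7900 Mbps
File size in Mb = 578 * 8 = 4624 Mb
Time = 4624 / 7900
Time = 0.5853 seconds


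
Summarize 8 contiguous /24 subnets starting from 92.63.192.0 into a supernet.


Original prefix: /24
Number of subnets: 8 = 2^3
New prefix = 24 - 3 = 21
Supernet: 92.63.192.0/21


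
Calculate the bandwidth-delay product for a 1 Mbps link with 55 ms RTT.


BDP = bandwidth * RTT
= 1 Mbps * 55 ms
= 1 * 1e6 * 55 / 1000 bits
= 55000 bits
= 6875 bytes
= 6.7139 KB
BDP = 55000 bits (6875 bytes)


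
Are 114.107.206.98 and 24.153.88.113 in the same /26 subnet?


Mask: 255.255.255.192
114.107.206.98 AND mask = 114.107.206.64
24.153.88.113 AND mask = 24.153.88.64
No, different subnets (114.107.206.64 vs 24.153.88.64)


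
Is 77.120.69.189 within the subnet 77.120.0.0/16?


Subnet network: 77.120.0.0
Test IP AND mask: 77.120.0.0
Yes, 77.120.69.189 is in 77.120.0.0/16


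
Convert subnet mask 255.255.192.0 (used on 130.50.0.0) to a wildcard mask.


Subnet mask: 255.255.192.0
Wildcard = 255.255.255.255 - subnet mask
255 - 255 = 0
255 - 255 = 0
255 - 192 = 63
255 - 0 = 255
Wildcard: 0.0.63.255


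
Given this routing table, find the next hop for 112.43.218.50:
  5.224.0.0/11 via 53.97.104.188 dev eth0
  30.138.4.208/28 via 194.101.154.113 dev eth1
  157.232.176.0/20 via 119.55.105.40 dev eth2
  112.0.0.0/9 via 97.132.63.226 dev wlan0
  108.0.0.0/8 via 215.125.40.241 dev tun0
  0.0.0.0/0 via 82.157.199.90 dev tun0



Longest prefix match for 112.43.218.50:
  /11 5.224.0.0: no
  /28 30.138.4.208: no
  /20 157.232.176.0: no
  /9 112.0.0.0: MATCH
  /8 108.0.0.0: no
  /0 0.0.0.0: MATCH
Selected: next-hop 97.132.63.226 via wlan0 (matched /9)


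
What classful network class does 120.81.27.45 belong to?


First octet: 120
Binary: 01111000
0xxxxxxx -> Class A (1-126)
Class A, default mask 255.0.0.0 (/8)


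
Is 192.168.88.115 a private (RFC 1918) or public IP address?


RFC 1918 private ranges:
  10.0.0.0/8 (10.0.0.0 - 10.255.255.255)
  172.16.0.0/12 (172.16.0.0 - 172.31.255.255)
  192.168.0.0/16 (192.168.0.0 - 192.168.255.255)
Private (in 192.168.0.0/16)


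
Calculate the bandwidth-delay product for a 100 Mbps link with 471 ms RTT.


BDP = bandwidth * RTT
= 100 Mbps * 471 ms
= 100 * 1e6 * 471 / 1000 bits
= 47100000 bits
= 5887500 bytes
= 5749.5117 KB
BDP = 47100000 bits (5887500 bytes)


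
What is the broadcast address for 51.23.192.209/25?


Network: 51.23.192.128/25
Host bits = 7
Set all host bits to 1:
Broadcast: 51.23.192.255


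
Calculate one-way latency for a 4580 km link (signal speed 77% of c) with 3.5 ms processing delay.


Speed = 0.77 * 3e5 km/s = 231000 km/s
Propagation delay = 4580 / 231000 = 0.0198 s = 19.8268 ms
Processing delay = 3.5 ms
Total one-way latency = 23.3268 ms


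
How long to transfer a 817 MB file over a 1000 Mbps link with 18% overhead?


Effective throughput = 1000 * (1 - 18/100) = 820.0 Mbps
File size in Mb = 817 * 8 = 6536 Mb
Time = 6536 / 820.0
Time = 7.9707 seconds


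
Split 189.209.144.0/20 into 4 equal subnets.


New prefix = 20 + 2 = 22
Each subnet has 1024 addresses
  189.209.144.0/22
  189.209.148.0/22
  189.209.152.0/22
  189.209.156.0/22
Subnets: 189.209.144.0/22, 189.209.148.0/22, 189.209.152.0/22, 189.209.156.0/22


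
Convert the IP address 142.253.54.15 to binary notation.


142 = 10001110
253 = 11111101
54 = 00110110
15 = 00001111
Binary: 10001110.11111101.00110110.00001111


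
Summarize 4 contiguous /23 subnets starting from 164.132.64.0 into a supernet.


Original prefix: /23
Number of subnets: 4 = 2^2
New prefix = 23 - 2 = 21
Supernet: 164.132.64.0/21


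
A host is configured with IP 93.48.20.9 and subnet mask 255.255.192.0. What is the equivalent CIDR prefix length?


Binary: 11111111.11111111.11000000.00000000
Count leading 1s
Prefix: /18


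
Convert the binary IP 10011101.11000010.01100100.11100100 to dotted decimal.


10011101 = 157
11000010 = 194
01100100 = 100
11100100 = 228
IP: 157.194.100.228


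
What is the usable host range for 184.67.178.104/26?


Network: 184.67.178.64
Broadcast: 184.67.178.127
First usable = network + 1
Last usable = broadcast - 1
Range: 184.67.178.65 to 184.67.178.126


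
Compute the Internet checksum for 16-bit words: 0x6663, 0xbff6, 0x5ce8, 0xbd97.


Sum all words (with carry folding):
+ 0x6663 = 0x6663
+ 0xbff6 = 0x265a
+ 0x5ce8 = 0x8342
+ 0xbd97 = 0x40da
One's complement: ~0x40da
Checksum = 0xbf25


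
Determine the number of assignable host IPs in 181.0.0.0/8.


Host bits = 32 - 8 = 24
Total addresses = 2^24 = 16777216
Usable = total - 2 (network and broadcast)
Usable hosts: 16777214


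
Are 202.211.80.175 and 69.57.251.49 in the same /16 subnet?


Mask: 255.255.0.0
202.211.80.175 AND mask = 202.211.0.0
69.57.251.49 AND mask = 69.57.0.0
No, different subnets (202.211.0.0 vs 69.57.0.0)


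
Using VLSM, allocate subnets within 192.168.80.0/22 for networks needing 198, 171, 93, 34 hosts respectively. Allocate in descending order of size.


198 hosts -> /24 (254 usable): 192.168.80.0/24
171 hosts -> /24 (254 usable): 192.168.81.0/24
93 hosts -> /25 (126 usable): 192.168.82.0/25
34 hosts -> /26 (62 usable): 192.168.82.128/26
Allocation: 192.168.80.0/24 (198 hosts, 254 usable); 192.168.81.0/24 (171 hosts, 254 usable); 192.168.82.0/25 (93 hosts, 126 usable); 192.168.82.128/26 (34 hosts, 62 usable)


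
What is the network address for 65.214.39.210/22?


IP:   01000001.11010110.00100111.11010010
Mask: 11111111.11111111.11111100.00000000
AND operation:
Net:  01000001.11010110.00100100.00000000
Network: 65.214.36.0/22


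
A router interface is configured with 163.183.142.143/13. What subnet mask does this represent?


/13 means 13 network bits, 19 host bits
Binary: 11111111111110000000000000000000
Mask: 255.248.0.0


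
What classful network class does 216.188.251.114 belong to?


First octet: 216
Binary: 11011000
110xxxxx -> Class C (192-223)
Class C, default mask 255.255.255.0 (/24)


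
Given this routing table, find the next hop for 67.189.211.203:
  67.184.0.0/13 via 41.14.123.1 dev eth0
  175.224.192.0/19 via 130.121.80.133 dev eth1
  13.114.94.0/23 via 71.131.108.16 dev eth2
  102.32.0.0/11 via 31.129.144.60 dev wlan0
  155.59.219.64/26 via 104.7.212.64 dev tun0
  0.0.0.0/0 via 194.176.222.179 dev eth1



Longest prefix match for 67.189.211.203:
  /13 67.184.0.0: MATCH
  /19 175.224.192.0: no
  /23 13.114.94.0: no
  /11 102.32.0.0: no
  /26 155.59.219.64: no
  /0 0.0.0.0: MATCH
Selected: next-hop 41.14.123.1 via eth0 (matched /13)


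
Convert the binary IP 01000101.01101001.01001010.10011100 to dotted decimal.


01000101 = 69
01101001 = 105
01001010 = 74
10011100 = 156
IP: 69.105.74.156


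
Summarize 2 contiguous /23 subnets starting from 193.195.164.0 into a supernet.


Original prefix: /23
Number of subnets: 2 = 2^1
New prefix = 23 - 1 = 22
Supernet: 193.195.164.0/22


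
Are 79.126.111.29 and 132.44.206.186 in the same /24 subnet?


Mask: 255.255.255.0
79.126.111.29 AND mask = 79.126.111.0
132.44.206.186 AND mask = 132.44.206.0
No, different subnets (79.126.111.0 vs 132.44.206.0)


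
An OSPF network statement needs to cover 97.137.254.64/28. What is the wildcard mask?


Subnet mask: 255.255.255.240
Wildcard = 255.255.255.255 - subnet mask
255 - 255 = 0
255 - 255 = 0
255 - 255 = 0
255 - 240 = 15
Wildcard: 0.0.0.15


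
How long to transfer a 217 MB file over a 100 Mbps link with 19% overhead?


Effective throughput = 100 * (1 - 19/100) = 81 Mbps
File size in Mb = 217 * 8 = 1736 Mb
Time = 1736 / 81
Time = 21.4321 seconds


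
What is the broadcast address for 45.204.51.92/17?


Network: 45.204.0.0/17
Host bits = 15
Set all host bits to 1:
Broadcast: 45.204.127.255


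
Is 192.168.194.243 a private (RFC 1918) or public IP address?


RFC 1918 private ranges:
  10.0.0.0/8 (10.0.0.0 - 10.255.255.255)
  172.16.0.0/12 (172.16.0.0 - 172.31.255.255)
  192.168.0.0/16 (192.168.0.0 - 192.168.255.255)
Private (in 192.168.0.0/16)


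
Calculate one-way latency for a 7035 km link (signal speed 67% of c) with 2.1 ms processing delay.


Speed = 0.67 * 3e5 km/s = 201000 km/s
Propagation delay = 7035 / 201000 = 0.035 s = 35 ms
Processing delay = 2.1 ms
Total one-way latency = 37.1 ms


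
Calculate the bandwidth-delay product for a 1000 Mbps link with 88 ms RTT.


BDP = bandwidth * RTT
= 1000 Mbps * 88 ms
= 1000 * 1e6 * 88 / 1000 bits
= 88000000 bits
= 11000000 bytes
= 10742.1875 KB
BDP = 88000000 bits (11000000 bytes)


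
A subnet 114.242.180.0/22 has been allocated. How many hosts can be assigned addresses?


Host bits = 32 - 22 = 10
Total addresses = 2^10 = 1024
Usable = total - 2 (network and broadcast)
Usable hosts: 1022


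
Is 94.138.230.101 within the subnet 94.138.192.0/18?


Subnet network: 94.138.192.0
Test IP AND mask: 94.138.192.0
Yes, 94.138.230.101 is in 94.138.192.0/18


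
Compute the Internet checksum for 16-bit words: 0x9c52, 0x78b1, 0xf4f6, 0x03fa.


Sum all words (with carry folding):
+ 0x9c52 = 0x9c52
+ 0x78b1 = 0x1504
+ 0xf4f6 = 0x09fb
+ 0x03fa = 0x0df5
One's complement: ~0x0df5
Checksum = 0xf20a


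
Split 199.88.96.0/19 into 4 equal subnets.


New prefix = 19 + 2 = 21
Each subnet has 2048 addresses
  199.88.96.0/21
  199.88.104.0/21
  199.88.112.0/21
  199.88.120.0/21
Subnets: 199.88.96.0/21, 199.88.104.0/21, 199.88.112.0/21, 199.88.120.0/21


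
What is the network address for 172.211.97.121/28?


IP:   10101100.11010011.01100001.01111001
Mask: 11111111.11111111.11111111.11110000
AND operation:
Net:  10101100.11010011.01100001.01110000
Network: 172.211.97.112/28


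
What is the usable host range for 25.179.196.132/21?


Network: 25.179.192.0
Broadcast: 25.179.199.255
First usable = network + 1
Last usable = broadcast - 1
Range: 25.179.192.1 to 25.179.199.254


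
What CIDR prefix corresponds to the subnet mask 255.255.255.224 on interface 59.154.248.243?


Binary: 11111111.11111111.11111111.11100000
Count leading 1s
Prefix: /27


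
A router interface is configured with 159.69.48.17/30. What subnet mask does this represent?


/30 means 30 network bits, 2 host bits
Binary: 11111111111111111111111111111100
Mask: 255.255.255.252


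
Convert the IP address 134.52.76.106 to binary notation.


134 = 10000110
52 = 00110100
76 = 01001100
106 = 01101010
Binary: 10000110.00110100.01001100.01101010


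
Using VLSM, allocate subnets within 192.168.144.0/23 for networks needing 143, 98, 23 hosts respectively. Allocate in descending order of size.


143 hosts -> /24 (254 usable): 192.168.144.0/24
98 hosts -> /25 (126 usable): 192.168.145.0/25
23 hosts -> /27 (30 usable): 192.168.145.128/27
Allocation: 192.168.144.0/24 (143 hosts, 254 usable); 192.168.145.0/25 (98 hosts, 126 usable); 192.168.145.128/27 (23 hosts, 30 usable)


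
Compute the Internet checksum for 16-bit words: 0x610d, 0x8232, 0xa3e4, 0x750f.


Sum all words (with carry folding):
+ 0x610d = 0x610d
+ 0x8232 = 0xe33f
+ 0xa3e4 = 0x8724
+ 0x750f = 0xfc33
One's complement: ~0xfc33
Checksum = 0x03cc


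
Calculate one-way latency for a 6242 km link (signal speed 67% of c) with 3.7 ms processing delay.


Speed = 0.67 * 3e5 km/s = 201000 km/s
Propagation delay = 6242 / 201000 = 0.0311 s = 31.0547 ms
Processing delay = 3.7 ms
Total one-way latency = 34.7547 ms


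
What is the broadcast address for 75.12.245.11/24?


Network: 75.12.245.0/24
Host bits = 8
Set all host bits to 1:
Broadcast: 75.12.245.255


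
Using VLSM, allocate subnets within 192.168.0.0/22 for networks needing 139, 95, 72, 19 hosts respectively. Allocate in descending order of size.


139 hosts -> /24 (254 usable): 192.168.0.0/24
95 hosts -> /25 (126 usable): 192.168.1.0/25
72 hosts -> /25 (126 usable): 192.168.1.128/25
19 hosts -> /27 (30 usable): 192.168.2.0/27
Allocation: 192.168.0.0/24 (139 hosts, 254 usable); 192.168.1.0/25 (95 hosts, 126 usable); 192.168.1.128/25 (72 hosts, 126 usable); 192.168.2.0/27 (19 hosts, 30 usable)


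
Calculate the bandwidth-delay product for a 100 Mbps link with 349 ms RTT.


BDP = bandwidth * RTT
= 100 Mbps * 349 ms
= 100 * 1e6 * 349 / 1000 bits
= 34900000 bits
= 4362500 bytes
= 4260.2539 KB
BDP = 34900000 bits (4362500 bytes)


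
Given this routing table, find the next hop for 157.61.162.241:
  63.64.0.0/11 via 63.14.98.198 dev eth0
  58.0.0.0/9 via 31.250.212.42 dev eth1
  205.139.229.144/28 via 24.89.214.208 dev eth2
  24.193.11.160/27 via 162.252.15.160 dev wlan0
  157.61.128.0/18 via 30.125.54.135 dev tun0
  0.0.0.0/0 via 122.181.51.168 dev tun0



Longest prefix match for 157.61.162.241:
  /11 63.64.0.0: no
  /9 58.0.0.0: no
  /28 205.139.229.144: no
  /27 24.193.11.160: no
  /18 157.61.128.0: MATCH
  /0 0.0.0.0: MATCH
Selected: next-hop 30.125.54.135 via tun0 (matched /18)


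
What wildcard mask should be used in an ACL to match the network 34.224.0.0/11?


Subnet mask: 255.224.0.0
Wildcard = 255.255.255.255 - subnet mask
255 - 255 = 0
255 - 224 = 31
255 - 0 = 255
255 - 0 = 255
Wildcard: 0.31.255.255


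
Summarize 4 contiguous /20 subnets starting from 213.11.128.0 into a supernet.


Original prefix: /20
Number of subnets: 4 = 2^2
New prefix = 20 - 2 = 18
Supernet: 213.11.128.0/18


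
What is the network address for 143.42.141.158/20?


IP:   10001111.00101010.10001101.10011110
Mask: 11111111.11111111.11110000.00000000
AND operation:
Net:  10001111.00101010.10000000.00000000
Network: 143.42.128.0/20


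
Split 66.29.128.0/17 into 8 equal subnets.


New prefix = 17 + 3 = 20
Each subnet has 4096 addresses
  66.29.128.0/20
  66.29.144.0/20
  66.29.160.0/20
  66.29.176.0/20
  66.29.192.0/20
  66.29.208.0/20
  66.29.224.0/20
  66.29.240.0/20
Subnets: 66.29.128.0/20, 66.29.144.0/20, 66.29.160.0/20, 66.29.176.0/20, 66.29.192.0/20, 66.29.208.0/20, 66.29.224.0/20, 66.29.240.0/20


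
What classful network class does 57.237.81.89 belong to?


First octet: 57
Binary: 00111001
0xxxxxxx -> Class A (1-126)
Class A, default mask 255.0.0.0 (/8)


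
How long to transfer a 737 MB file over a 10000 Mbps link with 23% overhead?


Effective throughput = 10000 * (1 - 23/100) = 7700 Mbps
File size in Mb = 737 * 8 = 5896 Mb
Time = 5896 / 7700
Time = 0.7657 seconds


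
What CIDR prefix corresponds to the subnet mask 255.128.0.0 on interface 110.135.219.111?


Binary: 11111111.10000000.00000000.00000000
Count leading 1s
Prefix: /9


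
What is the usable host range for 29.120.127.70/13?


Network: 29.120.0.0
Broadcast: 29.127.255.255
First usable = network + 1
Last usable = broadcast - 1
Range: 29.120.0.1 to 29.127.255.254


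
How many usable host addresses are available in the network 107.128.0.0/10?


Host bits = 32 - 10 = 22
Total addresses = 2^22 = 4194304
Usable = total - 2 (network and broadcast)
Usable hosts: 4194302


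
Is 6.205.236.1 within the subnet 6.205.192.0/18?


Subnet network: 6.205.192.0
Test IP AND mask: 6.205.192.0
Yes, 6.205.236.1 is in 6.205.192.0/18


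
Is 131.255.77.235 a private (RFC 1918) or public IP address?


RFC 1918 private ranges:
  10.0.0.0/8 (10.0.0.0 - 10.255.255.255)
  172.16.0.0/12 (172.16.0.0 - 172.31.255.255)
  192.168.0.0/16 (192.168.0.0 - 192.168.255.255)
Public (not in any RFC 1918 range)


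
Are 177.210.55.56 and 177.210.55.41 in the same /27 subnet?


Mask: 255.255.255.224
177.210.55.56 AND mask = 177.210.55.32
177.210.55.41 AND mask = 177.210.55.32
Yes, same subnet (177.210.55.32)


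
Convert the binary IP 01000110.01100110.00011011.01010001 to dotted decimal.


01000110 = 70
01100110 = 102
00011011 = 27
01010001 = 81
IP: 70.102.27.81


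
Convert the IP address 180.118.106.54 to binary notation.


180 = 10110100
118 = 01110110
106 = 01101010
54 = 00110110
Binary: 10110100.01110110.01101010.00110110


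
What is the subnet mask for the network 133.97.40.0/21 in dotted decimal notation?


/21 means 21 network bits, 11 host bits
Binary: 11111111111111111111100000000000
Mask: 255.255.248.0


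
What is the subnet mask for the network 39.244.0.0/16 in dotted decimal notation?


/16 means 16 network bits, 16 host bits
Binary: 11111111111111110000000000000000
Mask: 255.255.0.0


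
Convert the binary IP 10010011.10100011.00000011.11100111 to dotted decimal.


10010011 = 147
10100011 = 163
00000011 = 3
11100111 = 231
IP: 147.163.3.231


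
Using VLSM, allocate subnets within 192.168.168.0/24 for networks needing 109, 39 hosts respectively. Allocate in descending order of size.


109 hosts -> /25 (126 usable): 192.168.168.0/25
39 hosts -> /26 (62 usable): 192.168.168.128/26
Allocation: 192.168.168.0/25 (109 hosts, 126 usable); 192.168.168.128/26 (39 hosts, 62 usable)


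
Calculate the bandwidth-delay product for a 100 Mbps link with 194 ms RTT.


BDP = bandwidth * RTT
= 100 Mbps * 194 ms
= 100 * 1e6 * 194 / 1000 bits
= 19400000 bits
= 2425000 bytes
= 2368.1641 KB
BDP = 19400000 bits (2425000 bytes)


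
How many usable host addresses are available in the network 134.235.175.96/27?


Host bits = 32 - 27 = 5
Total addresses = 2^5 = 32
Usable = total - 2 (network and broadcast)
Usable hosts: 30


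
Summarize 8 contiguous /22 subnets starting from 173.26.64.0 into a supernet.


Original prefix: /22
Number of subnets: 8 = 2^3
New prefix = 22 - 3 = 19
Supernet: 173.26.64.0/19


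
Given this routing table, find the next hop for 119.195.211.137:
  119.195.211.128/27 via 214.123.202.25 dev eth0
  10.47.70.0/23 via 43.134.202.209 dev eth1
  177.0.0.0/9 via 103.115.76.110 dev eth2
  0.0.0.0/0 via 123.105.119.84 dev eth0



Longest prefix match for 119.195.211.137:
  /27 119.195.211.128: MATCH
  /23 10.47.70.0: no
  /9 177.0.0.0: no
  /0 0.0.0.0: MATCH
Selected: next-hop 214.123.202.25 via eth0 (matched /27)


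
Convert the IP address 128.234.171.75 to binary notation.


128 = 10000000
234 = 11101010
171 = 10101011
75 = 01001011
Binary: 10000000.11101010.10101011.01001011


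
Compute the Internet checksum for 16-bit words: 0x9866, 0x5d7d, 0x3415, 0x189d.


Sum all words (with carry folding):
+ 0x9866 = 0x9866
+ 0x5d7d = 0xf5e3
+ 0x3415 = 0x29f9
+ 0x189d = 0x4296
One's complement: ~0x4296
Checksum = 0xbd69


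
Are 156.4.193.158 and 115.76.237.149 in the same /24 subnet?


Mask: 255.255.255.0
156.4.193.158 AND mask = 156.4.193.0
115.76.237.149 AND mask = 115.76.237.0
No, different subnets (156.4.193.0 vs 115.76.237.0)


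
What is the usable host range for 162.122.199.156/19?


Network: 162.122.192.0
Broadcast: 162.122.223.255
First usable = network + 1
Last usable = broadcast - 1
Range: 162.122.192.1 to 162.122.223.254


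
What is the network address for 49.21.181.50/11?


IP:   00110001.00010101.10110101.00110010
Mask: 11111111.11100000.00000000.00000000
AND operation:
Net:  00110001.00000000.00000000.00000000
Network: 49.0.0.0/11


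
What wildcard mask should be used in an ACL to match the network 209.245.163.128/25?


Subnet mask: 255.255.255.128
Wildcard = 255.255.255.255 - subnet mask
255 - 255 = 0
255 - 255 = 0
255 - 255 = 0
255 - 128 = 127
Wildcard: 0.0.0.127


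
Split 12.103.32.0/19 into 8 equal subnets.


New prefix = 19 + 3 = 22
Each subnet has 1024 addresses
  12.103.32.0/22
  12.103.36.0/22
  12.103.40.0/22
  12.103.44.0/22
  12.103.48.0/22
  12.103.52.0/22
  12.103.56.0/22
  12.103.60.0/22
Subnets: 12.103.32.0/22, 12.103.36.0/22, 12.103.40.0/22, 12.103.44.0/22, 12.103.48.0/22, 12.103.52.0/22, 12.103.56.0/22, 12.103.60.0/22


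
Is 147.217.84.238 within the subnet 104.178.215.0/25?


Subnet network: 104.178.215.0
Test IP AND mask: 147.217.84.128
No, 147.217.84.238 is not in 104.178.215.0/25


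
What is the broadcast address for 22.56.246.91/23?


Network: 22.56.246.0/23
Host bits = 9
Set all host bits to 1:
Broadcast: 22.56.247.255


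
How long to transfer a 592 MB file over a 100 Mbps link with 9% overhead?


Effective throughput = 100 * (1 - 9/100) = 91 Mbps
File size in Mb = 592 * 8 = 4736 Mb
Time = 4736 / 91
Time = 52.044 seconds


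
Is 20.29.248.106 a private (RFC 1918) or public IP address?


RFC 1918 private ranges:
  10.0.0.0/8 (10.0.0.0 - 10.255.255.255)
  172.16.0.0/12 (172.16.0.0 - 172.31.255.255)
  192.168.0.0/16 (192.168.0.0 - 192.168.255.255)
Public (not in any RFC 1918 range)


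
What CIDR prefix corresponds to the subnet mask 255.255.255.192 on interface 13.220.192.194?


Binary: 11111111.11111111.11111111.11000000
Count leading 1s
Prefix: /26


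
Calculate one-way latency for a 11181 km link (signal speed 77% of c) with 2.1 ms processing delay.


Speed = 0.77 * 3e5 km/s = 231000 km/s
Propagation delay = 11181 / 231000 = 0.0484 s = 48.4026 ms
Processing delay = 2.1 ms
Total one-way latency = 50.5026 ms


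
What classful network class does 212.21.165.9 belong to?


First octet: 212
Binary: 11010100
110xxxxx -> Class C (192-223)
Class C, default mask 255.255.255.0 (/24)


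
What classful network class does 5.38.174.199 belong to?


First octet: 5
Binary: 00000101
0xxxxxxx -> Class A (1-126)
Class A, default mask 255.0.0.0 (/8)


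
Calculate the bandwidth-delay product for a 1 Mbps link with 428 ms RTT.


BDP = bandwidth * RTT
= 1 Mbps * 428 ms
= 1 * 1e6 * 428 / 1000 bits
= 428000 bits
= 53500 bytes
= 52.2461 KB
BDP = 428000 bits (53500 bytes)


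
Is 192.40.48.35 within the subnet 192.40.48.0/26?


Subnet network: 192.40.48.0
Test IP AND mask: 192.40.48.0
Yes, 192.40.48.35 is in 192.40.48.0/26


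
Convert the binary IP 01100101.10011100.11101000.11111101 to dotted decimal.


01100101 = 101
10011100 = 156
11101000 = 232
11111101 = 253
IP: 101.156.232.253


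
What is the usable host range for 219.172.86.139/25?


Network: 219.172.86.128
Broadcast: 219.172.86.255
First usable = network + 1
Last usable = broadcast - 1
Range: 219.172.86.129 to 219.172.86.254


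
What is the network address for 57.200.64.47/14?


IP:   00111001.11001000.01000000.00101111
Mask: 11111111.11111100.00000000.00000000
AND operation:
Net:  00111001.11001000.00000000.00000000
Network: 57.200.0.0/14


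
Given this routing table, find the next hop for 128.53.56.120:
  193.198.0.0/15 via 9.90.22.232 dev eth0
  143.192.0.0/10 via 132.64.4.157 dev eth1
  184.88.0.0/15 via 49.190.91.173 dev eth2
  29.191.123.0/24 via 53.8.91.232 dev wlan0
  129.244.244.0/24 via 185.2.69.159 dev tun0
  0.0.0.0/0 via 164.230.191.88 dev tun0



Longest prefix match for 128.53.56.120:
  /15 193.198.0.0: no
  /10 143.192.0.0: no
  /15 184.88.0.0: no
  /24 29.191.123.0: no
  /24 129.244.244.0: no
  /0 0.0.0.0: MATCH
Selected: next-hop 164.230.191.88 via tun0 (matched /0)


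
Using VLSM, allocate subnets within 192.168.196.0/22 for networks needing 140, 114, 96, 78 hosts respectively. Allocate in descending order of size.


140 hosts -> /24 (254 usable): 192.168.196.0/24
114 hosts -> /25 (126 usable): 192.168.197.0/25
96 hosts -> /25 (126 usable): 192.168.197.128/25
78 hosts -> /25 (126 usable): 192.168.198.0/25
Allocation: 192.168.196.0/24 (140 hosts, 254 usable); 192.168.197.0/25 (114 hosts, 126 usable); 192.168.197.128/25 (96 hosts, 126 usable); 192.168.198.0/25 (78 hosts, 126 usable)


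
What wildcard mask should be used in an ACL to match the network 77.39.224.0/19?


Subnet mask: 255.255.224.0
Wildcard = 255.255.255.255 - subnet mask
255 - 255 = 0
255 - 255 = 0
255 - 224 = 31
255 - 0 = 255
Wildcard: 0.0.31.255


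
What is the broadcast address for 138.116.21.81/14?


Network: 138.116.0.0/14
Host bits = 18
Set all host bits to 1:
Broadcast: 138.119.255.255


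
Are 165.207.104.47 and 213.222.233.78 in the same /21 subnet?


Mask: 255.255.248.0
165.207.104.47 AND mask = 165.207.104.0
213.222.233.78 AND mask = 213.222.232.0
No, different subnets (165.207.104.0 vs 213.222.232.0)


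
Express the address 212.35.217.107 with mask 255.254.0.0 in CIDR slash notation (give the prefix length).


Binary: 11111111.11111110.00000000.00000000
Count leading 1s
Prefix: /15


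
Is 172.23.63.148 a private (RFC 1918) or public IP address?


RFC 1918 private ranges:
  10.0.0.0/8 (10.0.0.0 - 10.255.255.255)
  172.16.0.0/12 (172.16.0.0 - 172.31.255.255)
  192.168.0.0/16 (192.168.0.0 - 192.168.255.255)
Private (in 172.16.0.0/12)


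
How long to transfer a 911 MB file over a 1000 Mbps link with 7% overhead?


Effective throughput = 1000 * (1 - 7/100) = 930.0 Mbps
File size in Mb = 911 * 8 = 7288 Mb
Time = 7288 / 930.0
Time = 7.8366 seconds


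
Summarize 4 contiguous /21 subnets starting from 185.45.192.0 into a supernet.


Original prefix: /21
Number of subnets: 4 = 2^2
New prefix = 21 - 2 = 19
Supernet: 185.45.192.0/19


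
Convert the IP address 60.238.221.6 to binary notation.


60 = 00111100
238 = 11101110
221 = 11011101
6 = 00000110
Binary: 00111100.11101110.11011101.00000110


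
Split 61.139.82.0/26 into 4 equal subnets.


New prefix = 26 + 2 = 28
Each subnet has 16 addresses
  61.139.82.0/28
  61.139.82.16/28
  61.139.82.32/28
  61.139.82.48/28
Subnets: 61.139.82.0/28, 61.139.82.16/28, 61.139.82.32/28, 61.139.82.48/28


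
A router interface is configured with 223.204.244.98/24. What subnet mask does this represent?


/24 means 24 network bits, 8 host bits
Binary: 11111111111111111111111100000000
Mask: 255.255.255.0


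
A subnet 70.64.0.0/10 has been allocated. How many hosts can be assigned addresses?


Host bits = 32 - 10 = 22
Total addresses = 2^22 = 4194304
Usable = total - 2 (network and broadcast)
Usable hosts: 4194302


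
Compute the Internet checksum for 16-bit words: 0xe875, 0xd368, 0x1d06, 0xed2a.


Sum all words (with carry folding):
+ 0xe875 = 0xe875
+ 0xd368 = 0xbbde
+ 0x1d06 = 0xd8e4
+ 0xed2a = 0xc60f
One's complement: ~0xc60f
Checksum = 0x39f0


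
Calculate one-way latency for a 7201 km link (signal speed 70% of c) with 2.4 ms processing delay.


Speed = 0.7 * 3e5 km/s = 210000 km/s
Propagation delay = 7201 / 210000 = 0.0343 s = 34.2905 ms
Processing delay = 2.4 ms
Total one-way latency = 36.6905 ms


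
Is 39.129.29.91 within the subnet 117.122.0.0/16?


Subnet network: 117.122.0.0
Test IP AND mask: 39.129.0.0
No, 39.129.29.91 is not in 117.122.0.0/16


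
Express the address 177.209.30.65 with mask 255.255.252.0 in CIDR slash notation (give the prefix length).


Binary: 11111111.11111111.11111100.00000000
Count leading 1s
Prefix: /22


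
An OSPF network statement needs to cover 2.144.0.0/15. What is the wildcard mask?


Subnet mask: 255.254.0.0
Wildcard = 255.255.255.255 - subnet mask
255 - 255 = 0
255 - 254 = 1
255 - 0 = 255
255 - 0 = 255
Wildcard: 0.1.255.255


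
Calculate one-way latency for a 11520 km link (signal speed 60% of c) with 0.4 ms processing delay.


Speed = 0.6 * 3e5 km/s = 180000 km/s
Propagation delay = 11520 / 180000 = 0.064 s = 64 ms
Processing delay = 0.4 ms
Total one-way latency = 64.4 ms


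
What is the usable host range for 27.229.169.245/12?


Network: 27.224.0.0
Broadcast: 27.239.255.255
First usable = network + 1
Last usable = broadcast - 1
Range: 27.224.0.1 to 27.239.255.254


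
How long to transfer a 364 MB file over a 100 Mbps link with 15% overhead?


Effective throughput = 100 * (1 - 15/100) = 85 Mbps
File size in Mb = 364 * 8 = 2912 Mb
Time = 2912 / 85
Time = 34.2588 seconds


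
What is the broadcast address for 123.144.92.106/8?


Network: 123.0.0.0/8
Host bits = 24
Set all host bits to 1:
Broadcast: 123.255.255.255


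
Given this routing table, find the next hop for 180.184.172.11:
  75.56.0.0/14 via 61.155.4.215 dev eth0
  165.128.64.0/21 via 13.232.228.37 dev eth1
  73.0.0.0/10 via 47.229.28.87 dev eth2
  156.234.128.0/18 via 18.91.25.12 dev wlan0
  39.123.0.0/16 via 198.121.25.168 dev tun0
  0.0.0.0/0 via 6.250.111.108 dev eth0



Longest prefix match for 180.184.172.11:
  /14 75.56.0.0: no
  /21 165.128.64.0: no
  /10 73.0.0.0: no
  /18 156.234.128.0: no
  /16 39.123.0.0: no
  /0 0.0.0.0: MATCH
Selected: next-hop 6.250.111.108 via eth0 (matched /0)


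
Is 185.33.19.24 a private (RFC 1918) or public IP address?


RFC 1918 private ranges:
  10.0.0.0/8 (10.0.0.0 - 10.255.255.255)
  172.16.0.0/12 (172.16.0.0 - 172.31.255.255)
  192.168.0.0/16 (192.168.0.0 - 192.168.255.255)
Public (not in any RFC 1918 range)


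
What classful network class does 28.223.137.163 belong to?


First octet: 28
Binary: 00011100
0xxxxxxx -> Class A (1-126)
Class A, default mask 255.0.0.0 (/8)


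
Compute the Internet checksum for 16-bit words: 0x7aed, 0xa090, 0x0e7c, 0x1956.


Sum all words (with carry folding):
+ 0x7aed = 0x7aed
+ 0xa090 = 0x1b7e
+ 0x0e7c = 0x29fa
+ 0x1956 = 0x4350
One's complement: ~0x4350
Checksum = 0xbcaf


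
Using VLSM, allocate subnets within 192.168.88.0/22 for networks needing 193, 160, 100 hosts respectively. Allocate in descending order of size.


193 hosts -> /24 (254 usable): 192.168.88.0/24
160 hosts -> /24 (254 usable): 192.168.89.0/24
100 hosts -> /25 (126 usable): 192.168.90.0/25
Allocation: 192.168.88.0/24 (193 hosts, 254 usable); 192.168.89.0/24 (160 hosts, 254 usable); 192.168.90.0/25 (100 hosts, 126 usable)


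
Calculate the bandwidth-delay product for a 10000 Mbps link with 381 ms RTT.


BDP = bandwidth * RTT
= 10000 Mbps * 381 ms
= 10000 * 1e6 * 381 / 1000 bits
= 3810000000 bits
= 476250000 bytes
= 465087.8906 KB
BDP = 3810000000 bits (476250000 bytes)


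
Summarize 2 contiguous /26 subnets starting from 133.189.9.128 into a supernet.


Original prefix: /26
Number of subnets: 2 = 2^1
New prefix = 26 - 1 = 25
Supernet: 133.189.9.128/25


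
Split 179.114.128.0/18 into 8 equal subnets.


New prefix = 18 + 3 = 21
Each subnet has 2048 addresses
  179.114.128.0/21
  179.114.136.0/21
  179.114.144.0/21
  179.114.152.0/21
  179.114.160.0/21
  179.114.168.0/21
  179.114.176.0/21
  179.114.184.0/21
Subnets: 179.114.128.0/21, 179.114.136.0/21, 179.114.144.0/21, 179.114.152.0/21, 179.114.160.0/21, 179.114.168.0/21, 179.114.176.0/21, 179.114.184.0/21


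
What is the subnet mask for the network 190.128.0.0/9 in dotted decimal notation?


/9 means 9 network bits, 23 host bits
Binary: 11111111100000000000000000000000
Mask: 255.128.0.0


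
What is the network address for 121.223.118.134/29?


IP:   01111001.11011111.01110110.10000110
Mask: 11111111.11111111.11111111.11111000
AND operation:
Net:  01111001.11011111.01110110.10000000
Network: 121.223.118.128/29


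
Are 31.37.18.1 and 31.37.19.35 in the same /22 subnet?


Mask: 255.255.252.0
31.37.18.1 AND mask = 31.37.16.0
31.37.19.35 AND mask = 31.37.16.0
Yes, same subnet (31.37.16.0)


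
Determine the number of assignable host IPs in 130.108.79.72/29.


Host bits = 32 - 29 = 3
Total addresses = 2^3 = 8
Usable = total - 2 (network and broadcast)
Usable hosts: 6


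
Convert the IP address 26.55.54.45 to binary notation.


26 = 00011010
55 = 00110111
54 = 00110110
45 = 00101101
Binary: 00011010.00110111.00110110.00101101


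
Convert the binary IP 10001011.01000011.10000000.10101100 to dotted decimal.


10001011 = 139
01000011 = 67
10000000 = 128
10101100 = 172
IP: 139.67.128.172


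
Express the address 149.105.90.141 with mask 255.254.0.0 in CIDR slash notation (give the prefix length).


Binary: 11111111.11111110.00000000.00000000
Count leading 1s
Prefix: /15


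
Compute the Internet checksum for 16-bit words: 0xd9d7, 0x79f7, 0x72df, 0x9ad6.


Sum all words (with carry folding):
+ 0xd9d7 = 0xd9d7
+ 0x79f7 = 0x53cf
+ 0x72df = 0xc6ae
+ 0x9ad6 = 0x6185
One's complement: ~0x6185
Checksum = 0x9e7a


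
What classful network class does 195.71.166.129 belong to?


First octet: 195
Binary: 11000011
110xxxxx -> Class C (192-223)
Class C, default mask 255.255.255.0 (/24)


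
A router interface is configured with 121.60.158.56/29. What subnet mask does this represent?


/29 means 29 network bits, 3 host bits
Binary: 11111111111111111111111111111000
Mask: 255.255.255.248


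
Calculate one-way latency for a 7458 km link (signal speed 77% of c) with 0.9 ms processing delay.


Speed = 0.77 * 3e5 km/s = 231000 km/s
Propagation delay = 7458 / 231000 = 0.0323 s = 32.2857 ms
Processing delay = 0.9 ms
Total one-way latency = 33.1857 ms


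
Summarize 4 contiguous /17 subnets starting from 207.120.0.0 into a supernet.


Original prefix: /17
Number of subnets: 4 = 2^2
New prefix = 17 - 2 = 15
Supernet: 207.120.0.0/15


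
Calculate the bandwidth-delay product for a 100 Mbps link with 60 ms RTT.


BDP = bandwidth * RTT
= 100 Mbps * 60 ms
= 100 * 1e6 * 60 / 1000 bits
= 6000000 bits
= 750000 bytes
= 732.4219 KB
BDP = 6000000 bits (750000 bytes)


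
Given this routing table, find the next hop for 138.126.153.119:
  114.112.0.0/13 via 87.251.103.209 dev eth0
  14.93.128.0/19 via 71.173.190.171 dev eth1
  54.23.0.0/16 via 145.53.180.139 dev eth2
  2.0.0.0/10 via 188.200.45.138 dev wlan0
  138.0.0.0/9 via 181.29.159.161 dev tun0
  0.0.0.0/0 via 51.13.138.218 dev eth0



Longest prefix match for 138.126.153.119:
  /13 114.112.0.0: no
  /19 14.93.128.0: no
  /16 54.23.0.0: no
  /10 2.0.0.0: no
  /9 138.0.0.0: MATCH
  /0 0.0.0.0: MATCH
Selected: next-hop 181.29.159.161 via tun0 (matched /9)


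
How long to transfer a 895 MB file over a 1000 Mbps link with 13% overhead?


Effective throughput = 1000 * (1 - 13/100) = 870 Mbps
File size in Mb = 895 * 8 = 7160 Mb
Time = 7160 / 870
Time = 8.2299 seconds


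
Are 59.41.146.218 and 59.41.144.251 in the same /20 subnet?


Mask: 255.255.240.0
59.41.146.218 AND mask = 59.41.144.0
59.41.144.251 AND mask = 59.41.144.0
Yes, same subnet (59.41.144.0)


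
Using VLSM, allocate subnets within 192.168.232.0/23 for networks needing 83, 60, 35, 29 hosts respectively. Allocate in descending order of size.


83 hosts -> /25 (126 usable): 192.168.232.0/25
60 hosts -> /26 (62 usable): 192.168.232.128/26
35 hosts -> /26 (62 usable): 192.168.232.192/26
29 hosts -> /27 (30 usable): 192.168.233.0/27
Allocation: 192.168.232.0/25 (83 hosts, 126 usable); 192.168.232.128/26 (60 hosts, 62 usable); 192.168.232.192/26 (35 hosts, 62 usable); 192.168.233.0/27 (29 hosts, 30 usable)


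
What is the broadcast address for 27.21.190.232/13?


Network: 27.16.0.0/13
Host bits = 19
Set all host bits to 1:
Broadcast: 27.23.255.255


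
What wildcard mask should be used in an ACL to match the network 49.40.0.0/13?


Subnet mask: 255.248.0.0
Wildcard = 255.255.255.255 - subnet mask
255 - 255 = 0
255 - 248 = 7
255 - 0 = 255
255 - 0 = 255
Wildcard: 0.7.255.255


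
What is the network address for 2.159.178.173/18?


IP:   00000010.10011111.10110010.10101101
Mask: 11111111.11111111.11000000.00000000
AND operation:
Net:  00000010.10011111.10000000.00000000
Network: 2.159.128.0/18


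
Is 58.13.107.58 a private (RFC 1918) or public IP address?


RFC 1918 private ranges:
  10.0.0.0/8 (10.0.0.0 - 10.255.255.255)
  172.16.0.0/12 (172.16.0.0 - 172.31.255.255)
  192.168.0.0/16 (192.168.0.0 - 192.168.255.255)
Public (not in any RFC 1918 range)


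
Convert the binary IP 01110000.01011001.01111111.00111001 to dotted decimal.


01110000 = 112
01011001 = 89
01111111 = 127
00111001 = 57
IP: 112.89.127.57


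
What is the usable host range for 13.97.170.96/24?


Network: 13.97.170.0
Broadcast: 13.97.170.255
First usable = network + 1
Last usable = broadcast - 1
Range: 13.97.170.1 to 13.97.170.254


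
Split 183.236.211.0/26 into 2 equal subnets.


New prefix = 26 + 1 = 27
Each subnet has 32 addresses
  183.236.211.0/27
  183.236.211.32/27
Subnets: 183.236.211.0/27, 183.236.211.32/27


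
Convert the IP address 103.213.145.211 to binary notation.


103 = 01100111
213 = 11010101
145 = 10010001
211 = 11010011
Binary: 01100111.11010101.10010001.11010011


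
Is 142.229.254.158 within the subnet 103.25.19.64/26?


Subnet network: 103.25.19.64
Test IP AND mask: 142.229.254.128
No, 142.229.254.158 is not in 103.25.19.64/26


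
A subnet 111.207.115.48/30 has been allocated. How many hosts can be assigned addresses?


Host bits = 32 - 30 = 2
Total addresses = 2^2 = 4
Usable = total - 2 (network and broadcast)
Usable hosts: 2


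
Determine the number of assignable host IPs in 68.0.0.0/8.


Host bits = 32 - 8 = 24
Total addresses = 2^24 = 16777216
Usable = total - 2 (network and broadcast)
Usable hosts: 16777214


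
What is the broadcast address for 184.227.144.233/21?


Network: 184.227.144.0/21
Host bits = 11
Set all host bits to 1:
Broadcast: 184.227.151.255


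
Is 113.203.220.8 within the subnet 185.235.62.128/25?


Subnet network: 185.235.62.128
Test IP AND mask: 113.203.220.0
No, 113.203.220.8 is not in 185.235.62.128/25


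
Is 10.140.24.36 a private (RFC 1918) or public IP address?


RFC 1918 private ranges:
  10.0.0.0/8 (10.0.0.0 - 10.255.255.255)
  172.16.0.0/12 (172.16.0.0 - 172.31.255.255)
  192.168.0.0/16 (192.168.0.0 - 192.168.255.255)
Private (in 10.0.0.0/8)
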